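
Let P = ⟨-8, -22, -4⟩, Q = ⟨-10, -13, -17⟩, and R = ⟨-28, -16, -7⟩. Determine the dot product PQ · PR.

133

PQ = Q − P = (-2, 9, -13)
PR = R − P = (-20, 6, -3)
PQ · PR = (-2)·(-20) + 9·6 + (-13)·(-3) = 40 + 54 + 39 = 133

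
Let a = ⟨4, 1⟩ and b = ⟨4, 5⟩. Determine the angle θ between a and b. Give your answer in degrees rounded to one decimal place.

a · b = 4·4 + 1·5 = 16 + 5 = 21
|a|² = 16 + 1 = 17,  |a| = √17 ≈ 4.123106
|b|² = 16 + 25 = 41,  |b| = √41 ≈ 6.403124
cos θ = 21 / (4.123106 · 6.403124) ≈ 0.79543
θ = arccos(0.79543) ≈ 37.3°

37.3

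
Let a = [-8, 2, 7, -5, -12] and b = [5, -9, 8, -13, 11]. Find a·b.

-69

a · b = (-8)·5 + 2·(-9) + 7·8 + (-5)·(-13) + (-12)·11 = -40 - 18 + 56 + 65 - 132 = -69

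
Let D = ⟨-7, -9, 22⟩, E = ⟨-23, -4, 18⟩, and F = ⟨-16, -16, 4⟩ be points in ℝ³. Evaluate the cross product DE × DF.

DE = (-16, 5, -4)
DF = (-9, -7, -18)
i: 5·(-18) - (-4)·(-7) = -90 - 28 = -118
j: (-4)·(-9) - (-16)·(-18) = 36 - 288 = -252
k: (-16)·(-7) - 5·(-9) = 112 - (-45) = 157
DE × DF = (-118, -252, 157)

(-118, -252, 157)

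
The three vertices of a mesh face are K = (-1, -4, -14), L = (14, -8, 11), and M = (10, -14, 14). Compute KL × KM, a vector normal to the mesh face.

(138, -145, -106)

KL = (15, -4, 25)
KM = (11, -10, 28)
i: (-4)·28 - 25·(-10) = -112 - (-250) = 138
j: 25·11 - 15·28 = 275 - 420 = -145
k: 15·(-10) - (-4)·11 = -150 - (-44) = -106
KL × KM = (138, -145, -106)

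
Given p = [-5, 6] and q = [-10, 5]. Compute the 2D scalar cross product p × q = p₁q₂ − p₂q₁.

(-5)·5 - 6·(-10) = -25 - (-60) = 35

35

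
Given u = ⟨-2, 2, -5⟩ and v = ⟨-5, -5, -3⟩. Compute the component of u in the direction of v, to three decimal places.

u · v = (-2)·(-5) + 2·(-5) + (-5)·(-3) = 10 - 10 + 15 = 15
|v| = √(25 + 25 + 9) = √59 ≈ 7.6811
comp_v u = 15 / √59 ≈ 1.953

1.953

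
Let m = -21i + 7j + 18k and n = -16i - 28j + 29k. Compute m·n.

662

m · n = (-21)·(-16) + 7·(-28) + 18·29 = 336 - 196 + 522 = 662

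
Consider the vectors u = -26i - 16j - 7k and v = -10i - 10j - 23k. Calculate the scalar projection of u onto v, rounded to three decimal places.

21.519

u · v = (-26)·(-10) + (-16)·(-10) + (-7)·(-23) = 260 + 160 + 161 = 581
|v| = √(100 + 100 + 529) = √729 ≈ 27.0000
comp_v u = 581 / √729 ≈ 21.519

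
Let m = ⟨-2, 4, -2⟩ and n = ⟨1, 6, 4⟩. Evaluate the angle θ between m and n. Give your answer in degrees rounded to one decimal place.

m · n = (-2)·1 + 4·6 + (-2)·4 = -2 + 24 - 8 = 14
|m|² = 4 + 16 + 4 = 24,  |m| = √24 ≈ 4.898979
|n|² = 1 + 36 + 16 = 53,  |n| = √53 ≈ 7.280110
cos θ = 14 / (4.898979 · 7.280110) ≈ 0.39254
θ = arccos(0.39254) ≈ 66.9°

66.9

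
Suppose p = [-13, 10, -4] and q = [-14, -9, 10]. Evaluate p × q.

(64, 186, 257)

i: 10·10 - (-4)·(-9) = 100 - 36 = 64
j: (-4)·(-14) - (-13)·10 = 56 - (-130) = 186
k: (-13)·(-9) - 10·(-14) = 117 - (-140) = 257
p × q = (64, 186, 257)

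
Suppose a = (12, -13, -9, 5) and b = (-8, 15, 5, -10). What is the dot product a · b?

-386

a · b = 12·(-8) + (-13)·15 + (-9)·5 + 5·(-10) = -96 - 195 - 45 - 50 = -386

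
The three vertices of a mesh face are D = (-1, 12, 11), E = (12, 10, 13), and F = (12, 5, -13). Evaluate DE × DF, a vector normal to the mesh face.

DE = (13, -2, 2)
DF = (13, -7, -24)
i: (-2)·(-24) - 2·(-7) = 48 - (-14) = 62
j: 2·13 - 13·(-24) = 26 - (-312) = 338
k: 13·(-7) - (-2)·13 = -91 - (-26) = -65
DE × DF = (62, 338, -65)

(62, 338, -65)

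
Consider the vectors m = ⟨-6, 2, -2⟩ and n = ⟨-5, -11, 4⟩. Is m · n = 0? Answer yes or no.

m · n = (-6)·(-5) + 2·(-11) + (-2)·4 = 30 - 22 - 8 = 0
Zero, so the vectors are orthogonal.

yes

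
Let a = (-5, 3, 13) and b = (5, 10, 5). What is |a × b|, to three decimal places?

i: 3·5 - 13·10 = 15 - 130 = -115
j: 13·5 - (-5)·5 = 65 - (-25) = 90
k: (-5)·10 - 3·5 = -50 - 15 = -65
a × b = (-115, 90, -65)
|a × b| = √((-115)² + 90² + (-65)²) = √25550 ≈ 159.8437

159.844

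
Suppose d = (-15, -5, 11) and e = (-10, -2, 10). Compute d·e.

d · e = (-15)·(-10) + (-5)·(-2) + 11·10 = 150 + 10 + 110 = 270

270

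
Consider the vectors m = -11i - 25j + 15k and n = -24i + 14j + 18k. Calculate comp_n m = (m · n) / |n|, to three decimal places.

5.558

m · n = (-11)·(-24) + (-25)·14 + 15·18 = 264 - 350 + 270 = 184
|n| = √(576 + 196 + 324) = √1096 ≈ 33.1059
comp_n m = 184 / √1096 ≈ 5.558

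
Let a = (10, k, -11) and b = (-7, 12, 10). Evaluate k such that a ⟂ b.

a · b = 10·(-7) + k·12 + (-11)·10 = -180 + 12k
Set equal to 0: 12k = 180, so k = 15.

15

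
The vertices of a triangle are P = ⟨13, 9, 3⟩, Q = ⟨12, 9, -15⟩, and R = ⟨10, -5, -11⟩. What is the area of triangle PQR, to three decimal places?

127.769

PQ = (-1, 0, -18),  PR = (-3, -14, -14)
i: 0·(-14) - (-18)·(-14) = 0 - 252 = -252
j: (-18)·(-3) - (-1)·(-14) = 54 - 14 = 40
k: (-1)·(-14) - 0·(-3) = 14 - 0 = 14
PQ × PR = (-252, 40, 14)
|PQ × PR| = √65300 ≈ 255.5386
area = ½ · 255.5386 ≈ 127.769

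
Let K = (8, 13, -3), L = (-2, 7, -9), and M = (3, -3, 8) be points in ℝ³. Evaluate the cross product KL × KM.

(-162, 140, 130)

KL = (-10, -6, -6)
KM = (-5, -16, 11)
i: (-6)·11 - (-6)·(-16) = -66 - 96 = -162
j: (-6)·(-5) - (-10)·11 = 30 - (-110) = 140
k: (-10)·(-16) - (-6)·(-5) = 160 - 30 = 130
KL × KM = (-162, 140, 130)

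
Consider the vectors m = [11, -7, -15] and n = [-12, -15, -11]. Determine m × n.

(-148, 301, -249)

i: (-7)·(-11) - (-15)·(-15) = 77 - 225 = -148
j: (-15)·(-12) - 11·(-11) = 180 - (-121) = 301
k: 11·(-15) - (-7)·(-12) = -165 - 84 = -249
m × n = (-148, 301, -249)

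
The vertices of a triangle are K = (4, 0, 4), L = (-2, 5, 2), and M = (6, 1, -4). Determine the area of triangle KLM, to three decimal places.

KL = (-6, 5, -2),  KM = (2, 1, -8)
i: 5·(-8) - (-2)·1 = -40 - (-2) = -38
j: (-2)·2 - (-6)·(-8) = -4 - 48 = -52
k: (-6)·1 - 5·2 = -6 - 10 = -16
KL × KM = (-38, -52, -16)
|KL × KM| = √4404 ≈ 66.3626
area = ½ · 66.3626 ≈ 33.181

33.181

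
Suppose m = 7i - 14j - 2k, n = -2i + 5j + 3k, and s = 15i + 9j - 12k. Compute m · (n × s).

n × s:
i: 5·(-12) - 3·9 = -60 - 27 = -87
j: 3·15 - (-2)·(-12) = 45 - 24 = 21
k: (-2)·9 - 5·15 = -18 - 75 = -93
n × s = (-87, 21, -93)
m · (n × s) = 7·(-87) + (-14)·21 + (-2)·(-93) = -609 - 294 + 186 = -717

-717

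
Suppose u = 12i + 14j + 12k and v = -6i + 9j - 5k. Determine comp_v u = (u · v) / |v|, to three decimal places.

u · v = 12·(-6) + 14·9 + 12·(-5) = -72 + 126 - 60 = -6
|v| = √(36 + 81 + 25) = √142 ≈ 11.9164
comp_v u = -6 / √142 ≈ -0.504

-0.504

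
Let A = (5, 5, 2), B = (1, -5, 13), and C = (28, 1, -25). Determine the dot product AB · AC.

AB = B − A = (-4, -10, 11)
AC = C − A = (23, -4, -27)
AB · AC = (-4)·23 + (-10)·(-4) + 11·(-27) = -92 + 40 - 297 = -349

-349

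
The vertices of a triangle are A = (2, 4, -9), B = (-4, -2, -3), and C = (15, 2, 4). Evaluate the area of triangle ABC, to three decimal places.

AB = (-6, -6, 6),  AC = (13, -2, 13)
i: (-6)·13 - 6·(-2) = -78 - (-12) = -66
j: 6·13 - (-6)·13 = 78 - (-78) = 156
k: (-6)·(-2) - (-6)·13 = 12 - (-78) = 90
AB × AC = (-66, 156, 90)
|AB × AC| = √36792 ≈ 191.8124
area = ½ · 191.8124 ≈ 95.906

95.906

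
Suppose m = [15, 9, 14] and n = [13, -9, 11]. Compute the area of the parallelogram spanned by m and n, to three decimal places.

i: 9·11 - 14·(-9) = 99 - (-126) = 225
j: 14·13 - 15·11 = 182 - 165 = 17
k: 15·(-9) - 9·13 = -135 - 117 = -252
m × n = (225, 17, -252)
|m × n| = √(225² + 17² + (-252)²) = √114418 ≈ 338.2573

338.257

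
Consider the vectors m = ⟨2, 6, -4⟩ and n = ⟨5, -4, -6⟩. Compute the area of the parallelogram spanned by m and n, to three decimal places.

i: 6·(-6) - (-4)·(-4) = -36 - 16 = -52
j: (-4)·5 - 2·(-6) = -20 - (-12) = -8
k: 2·(-4) - 6·5 = -8 - 30 = -38
m × n = (-52, -8, -38)
|m × n| = √((-52)² + (-8)² + (-38)²) = √4212 ≈ 64.8999

64.900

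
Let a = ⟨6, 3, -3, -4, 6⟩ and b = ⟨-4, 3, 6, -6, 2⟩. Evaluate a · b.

a · b = 6·(-4) + 3·3 + (-3)·6 + (-4)·(-6) + 6·2 = -24 + 9 - 18 + 24 + 12 = 3

3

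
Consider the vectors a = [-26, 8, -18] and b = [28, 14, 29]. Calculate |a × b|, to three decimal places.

i: 8·29 - (-18)·14 = 232 - (-252) = 484
j: (-18)·28 - (-26)·29 = -504 - (-754) = 250
k: (-26)·14 - 8·28 = -364 - 224 = -588
a × b = (484, 250, -588)
|a × b| = √(484² + 250² + (-588)²) = √642500 ≈ 801.5610

801.561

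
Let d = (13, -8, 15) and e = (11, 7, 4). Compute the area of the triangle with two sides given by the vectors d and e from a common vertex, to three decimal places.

i: (-8)·4 - 15·7 = -32 - 105 = -137
j: 15·11 - 13·4 = 165 - 52 = 113
k: 13·7 - (-8)·11 = 91 - (-88) = 179
d × e = (-137, 113, 179)
|d × e| = √((-137)² + 113² + 179²) = √63579 ≈ 252.1488
area = ½ · 252.1488 ≈ 126.074

126.074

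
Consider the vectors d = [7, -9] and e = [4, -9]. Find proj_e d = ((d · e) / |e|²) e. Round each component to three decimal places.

(4.495, -10.113)

d · e = 7·4 + (-9)·(-9) = 28 + 81 = 109
|e|² = 16 + 81 = 97
proj_e d = (109/97) · (4, -9) ≈ (4.495, -10.113)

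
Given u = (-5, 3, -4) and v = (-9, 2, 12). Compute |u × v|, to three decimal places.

i: 3·12 - (-4)·2 = 36 - (-8) = 44
j: (-4)·(-9) - (-5)·12 = 36 - (-60) = 96
k: (-5)·2 - 3·(-9) = -10 - (-27) = 17
u × v = (44, 96, 17)
|u × v| = √(44² + 96² + 17²) = √11441 ≈ 106.9626

106.963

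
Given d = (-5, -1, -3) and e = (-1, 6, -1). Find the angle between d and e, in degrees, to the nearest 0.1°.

d · e = (-5)·(-1) + (-1)·6 + (-3)·(-1) = 5 - 6 + 3 = 2
|d|² = 25 + 1 + 9 = 35,  |d| = √35 ≈ 5.916080
|e|² = 1 + 36 + 1 = 38,  |e| = √38 ≈ 6.164414
cos θ = 2 / (5.916080 · 6.164414) ≈ 0.05484
θ = arccos(0.05484) ≈ 86.9°

86.9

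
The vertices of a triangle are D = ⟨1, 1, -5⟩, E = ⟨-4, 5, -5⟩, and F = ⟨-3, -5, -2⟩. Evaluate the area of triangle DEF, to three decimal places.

DE = (-5, 4, 0),  DF = (-4, -6, 3)
i: 4·3 - 0·(-6) = 12 - 0 = 12
j: 0·(-4) - (-5)·3 = 0 - (-15) = 15
k: (-5)·(-6) - 4·(-4) = 30 - (-16) = 46
DE × DF = (12, 15, 46)
|DE × DF| = √2485 ≈ 49.8498
area = ½ · 49.8498 ≈ 24.925

24.925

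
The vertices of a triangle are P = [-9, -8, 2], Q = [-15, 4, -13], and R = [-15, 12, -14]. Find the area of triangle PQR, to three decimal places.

PQ = (-6, 12, -15),  PR = (-6, 20, -16)
i: 12·(-16) - (-15)·20 = -192 - (-300) = 108
j: (-15)·(-6) - (-6)·(-16) = 90 - 96 = -6
k: (-6)·20 - 12·(-6) = -120 - (-72) = -48
PQ × PR = (108, -6, -48)
|PQ × PR| = √14004 ≈ 118.3385
area = ½ · 118.3385 ≈ 59.169

59.169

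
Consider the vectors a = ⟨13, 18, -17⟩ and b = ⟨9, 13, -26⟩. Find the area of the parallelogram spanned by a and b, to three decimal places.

308.679

i: 18·(-26) - (-17)·13 = -468 - (-221) = -247
j: (-17)·9 - 13·(-26) = -153 - (-338) = 185
k: 13·13 - 18·9 = 169 - 162 = 7
a × b = (-247, 185, 7)
|a × b| = √((-247)² + 185² + 7²) = √95283 ≈ 308.6794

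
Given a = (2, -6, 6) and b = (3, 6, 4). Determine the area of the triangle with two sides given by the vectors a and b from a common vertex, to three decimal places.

33.912

i: (-6)·4 - 6·6 = -24 - 36 = -60
j: 6·3 - 2·4 = 18 - 8 = 10
k: 2·6 - (-6)·3 = 12 - (-18) = 30
a × b = (-60, 10, 30)
|a × b| = √((-60)² + 10² + 30²) = √4600 ≈ 67.8233
area = ½ · 67.8233 ≈ 33.912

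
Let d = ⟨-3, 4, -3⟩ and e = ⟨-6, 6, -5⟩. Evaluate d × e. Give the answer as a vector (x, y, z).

i: 4·(-5) - (-3)·6 = -20 - (-18) = -2
j: (-3)·(-6) - (-3)·(-5) = 18 - 15 = 3
k: (-3)·6 - 4·(-6) = -18 - (-24) = 6
d × e = (-2, 3, 6)

(-2, 3, 6)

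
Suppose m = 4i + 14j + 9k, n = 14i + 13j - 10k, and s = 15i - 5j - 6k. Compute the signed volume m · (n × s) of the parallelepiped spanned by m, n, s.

n × s:
i: 13·(-6) - (-10)·(-5) = -78 - 50 = -128
j: (-10)·15 - 14·(-6) = -150 - (-84) = -66
k: 14·(-5) - 13·15 = -70 - 195 = -265
n × s = (-128, -66, -265)
m · (n × s) = 4·(-128) + 14·(-66) + 9·(-265) = -512 - 924 - 2385 = -3821

-3821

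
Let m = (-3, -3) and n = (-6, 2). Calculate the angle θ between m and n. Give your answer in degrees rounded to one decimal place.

63.4

m · n = (-3)·(-6) + (-3)·2 = 18 - 6 = 12
|m|² = 9 + 9 = 18,  |m| = √18 ≈ 4.242641
|n|² = 36 + 4 = 40,  |n| = √40 ≈ 6.324555
cos θ = 12 / (4.242641 · 6.324555) ≈ 0.44721
θ = arccos(0.44721) ≈ 63.4°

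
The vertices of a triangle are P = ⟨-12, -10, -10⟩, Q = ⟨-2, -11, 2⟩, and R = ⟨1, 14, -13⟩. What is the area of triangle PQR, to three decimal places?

PQ = (10, -1, 12),  PR = (13, 24, -3)
i: (-1)·(-3) - 12·24 = 3 - 288 = -285
j: 12·13 - 10·(-3) = 156 - (-30) = 186
k: 10·24 - (-1)·13 = 240 - (-13) = 253
PQ × PR = (-285, 186, 253)
|PQ × PR| = √179830 ≈ 424.0637
area = ½ · 424.0637 ≈ 212.032

212.032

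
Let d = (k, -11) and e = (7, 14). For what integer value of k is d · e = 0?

d · e = k·7 + (-11)·14 = -154 + 7k
Set equal to 0: 7k = 154, so k = 22.

22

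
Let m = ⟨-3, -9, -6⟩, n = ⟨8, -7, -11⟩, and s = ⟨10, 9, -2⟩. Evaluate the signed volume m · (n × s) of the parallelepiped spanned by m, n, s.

-345

n × s:
i: (-7)·(-2) - (-11)·9 = 14 - (-99) = 113
j: (-11)·10 - 8·(-2) = -110 - (-16) = -94
k: 8·9 - (-7)·10 = 72 - (-70) = 142
n × s = (113, -94, 142)
m · (n × s) = (-3)·113 + (-9)·(-94) + (-6)·142 = -339 + 846 - 852 = -345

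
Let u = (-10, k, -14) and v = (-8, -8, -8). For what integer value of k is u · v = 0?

u · v = (-10)·(-8) + k·(-8) + (-14)·(-8) = 192 - 8k
Set equal to 0: -8k = -192, so k = 24.

24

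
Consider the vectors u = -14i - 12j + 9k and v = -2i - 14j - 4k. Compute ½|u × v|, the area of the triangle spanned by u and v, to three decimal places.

127.805

i: (-12)·(-4) - 9·(-14) = 48 - (-126) = 174
j: 9·(-2) - (-14)·(-4) = -18 - 56 = -74
k: (-14)·(-14) - (-12)·(-2) = 196 - 24 = 172
u × v = (174, -74, 172)
|u × v| = √(174² + (-74)² + 172²) = √65336 ≈ 255.6091
area = ½ · 255.6091 ≈ 127.805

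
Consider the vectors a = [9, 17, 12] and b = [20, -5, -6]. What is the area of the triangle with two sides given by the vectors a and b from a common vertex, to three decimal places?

243.118

i: 17·(-6) - 12·(-5) = -102 - (-60) = -42
j: 12·20 - 9·(-6) = 240 - (-54) = 294
k: 9·(-5) - 17·20 = -45 - 340 = -385
a × b = (-42, 294, -385)
|a × b| = √((-42)² + 294² + (-385)²) = √236425 ≈ 486.2355
area = ½ · 486.2355 ≈ 243.118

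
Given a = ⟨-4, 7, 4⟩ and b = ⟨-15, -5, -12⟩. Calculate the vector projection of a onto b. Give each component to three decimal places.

(0.876, 0.292, 0.701)

a · b = (-4)·(-15) + 7·(-5) + 4·(-12) = 60 - 35 - 48 = -23
|b|² = 225 + 25 + 144 = 394
proj_b a = (-23/394) · (-15, -5, -12) ≈ (0.876, 0.292, 0.701)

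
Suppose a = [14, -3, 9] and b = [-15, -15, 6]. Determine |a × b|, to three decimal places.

355.914

i: (-3)·6 - 9·(-15) = -18 - (-135) = 117
j: 9·(-15) - 14·6 = -135 - 84 = -219
k: 14·(-15) - (-3)·(-15) = -210 - 45 = -255
a × b = (117, -219, -255)
|a × b| = √(117² + (-219)² + (-255)²) = √126675 ≈ 355.9143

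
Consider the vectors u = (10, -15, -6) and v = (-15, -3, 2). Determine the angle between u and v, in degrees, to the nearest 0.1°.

u · v = 10·(-15) + (-15)·(-3) + (-6)·2 = -150 + 45 - 12 = -117
|u|² = 100 + 225 + 36 = 361,  |u| = √361 ≈ 19.000000
|v|² = 225 + 9 + 4 = 238,  |v| = √238 ≈ 15.427249
cos θ = -117 / (19.000000 · 15.427249) ≈ -0.39916
θ = arccos(-0.39916) ≈ 113.5°

113.5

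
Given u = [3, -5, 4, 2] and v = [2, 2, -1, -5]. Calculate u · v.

u · v = 3·2 + (-5)·2 + 4·(-1) + 2·(-5) = 6 - 10 - 4 - 10 = -18

-18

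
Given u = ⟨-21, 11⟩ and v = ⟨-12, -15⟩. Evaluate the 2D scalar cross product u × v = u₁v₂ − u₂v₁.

(-21)·(-15) - 11·(-12) = 315 - (-132) = 447

447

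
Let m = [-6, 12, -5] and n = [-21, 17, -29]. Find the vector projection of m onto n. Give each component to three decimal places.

(-6.349, 5.140, -8.768)

m · n = (-6)·(-21) + 12·17 + (-5)·(-29) = 126 + 204 + 145 = 475
|n|² = 441 + 289 + 841 = 1571
proj_n m = (475/1571) · (-21, 17, -29) ≈ (-6.349, 5.140, -8.768)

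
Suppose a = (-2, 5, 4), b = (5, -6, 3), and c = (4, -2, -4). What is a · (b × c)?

b × c:
i: (-6)·(-4) - 3·(-2) = 24 - (-6) = 30
j: 3·4 - 5·(-4) = 12 - (-20) = 32
k: 5·(-2) - (-6)·4 = -10 - (-24) = 14
b × c = (30, 32, 14)
a · (b × c) = (-2)·30 + 5·32 + 4·14 = -60 + 160 + 56 = 156

156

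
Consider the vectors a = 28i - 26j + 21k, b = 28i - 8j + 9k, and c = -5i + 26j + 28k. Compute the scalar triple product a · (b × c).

b × c:
i: (-8)·28 - 9·26 = -224 - 234 = -458
j: 9·(-5) - 28·28 = -45 - 784 = -829
k: 28·26 - (-8)·(-5) = 728 - 40 = 688
b × c = (-458, -829, 688)
a · (b × c) = 28·(-458) + (-26)·(-829) + 21·688 = -12824 + 21554 + 14448 = 23178

23178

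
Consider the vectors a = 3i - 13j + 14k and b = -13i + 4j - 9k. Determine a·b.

a · b = 3·(-13) + (-13)·4 + 14·(-9) = -39 - 52 - 126 = -217

-217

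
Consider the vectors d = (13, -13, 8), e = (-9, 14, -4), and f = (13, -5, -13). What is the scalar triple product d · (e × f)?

-1525

e × f:
i: 14·(-13) - (-4)·(-5) = -182 - 20 = -202
j: (-4)·13 - (-9)·(-13) = -52 - 117 = -169
k: (-9)·(-5) - 14·13 = 45 - 182 = -137
e × f = (-202, -169, -137)
d · (e × f) = 13·(-202) + (-13)·(-169) + 8·(-137) = -2626 + 2197 - 1096 = -1525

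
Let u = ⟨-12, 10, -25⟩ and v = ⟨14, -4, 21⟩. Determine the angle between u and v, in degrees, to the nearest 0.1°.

166.7

u · v = (-12)·14 + 10·(-4) + (-25)·21 = -168 - 40 - 525 = -733
|u|² = 144 + 100 + 625 = 869,  |u| = √869 ≈ 29.478806
|v|² = 196 + 16 + 441 = 653,  |v| = √653 ≈ 25.553865
cos θ = -733 / (29.478806 · 25.553865) ≈ -0.97306
θ = arccos(-0.97306) ≈ 166.7°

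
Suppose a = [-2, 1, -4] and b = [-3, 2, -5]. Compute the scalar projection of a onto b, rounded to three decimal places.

4.542

a · b = (-2)·(-3) + 1·2 + (-4)·(-5) = 6 + 2 + 20 = 28
|b| = √(9 + 4 + 25) = √38 ≈ 6.1644
comp_b a = 28 / √38 ≈ 4.542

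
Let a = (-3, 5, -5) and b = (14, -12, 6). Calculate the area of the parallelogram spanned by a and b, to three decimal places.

i: 5·6 - (-5)·(-12) = 30 - 60 = -30
j: (-5)·14 - (-3)·6 = -70 - (-18) = -52
k: (-3)·(-12) - 5·14 = 36 - 70 = -34
a × b = (-30, -52, -34)
|a × b| = √((-30)² + (-52)² + (-34)²) = √4760 ≈ 68.9928

68.993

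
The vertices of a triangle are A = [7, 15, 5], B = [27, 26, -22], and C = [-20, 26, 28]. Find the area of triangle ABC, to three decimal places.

AB = (20, 11, -27),  AC = (-27, 11, 23)
i: 11·23 - (-27)·11 = 253 - (-297) = 550
j: (-27)·(-27) - 20·23 = 729 - 460 = 269
k: 20·11 - 11·(-27) = 220 - (-297) = 517
AB × AC = (550, 269, 517)
|AB × AC| = √642150 ≈ 801.3426
area = ½ · 801.3426 ≈ 400.671

400.671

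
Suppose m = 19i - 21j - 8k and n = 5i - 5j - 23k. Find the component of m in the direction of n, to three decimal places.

m · n = 19·5 + (-21)·(-5) + (-8)·(-23) = 95 + 105 + 184 = 384
|n| = √(25 + 25 + 529) = √579 ≈ 24.0624
comp_n m = 384 / √579 ≈ 15.958

15.958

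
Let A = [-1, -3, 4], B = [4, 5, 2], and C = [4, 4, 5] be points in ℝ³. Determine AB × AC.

(22, -15, -5)

AB = (5, 8, -2)
AC = (5, 7, 1)
i: 8·1 - (-2)·7 = 8 - (-14) = 22
j: (-2)·5 - 5·1 = -10 - 5 = -15
k: 5·7 - 8·5 = 35 - 40 = -5
AB × AC = (22, -15, -5)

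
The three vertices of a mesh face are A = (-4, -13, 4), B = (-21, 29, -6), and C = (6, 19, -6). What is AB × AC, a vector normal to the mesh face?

(-100, -270, -964)

AB = (-17, 42, -10)
AC = (10, 32, -10)
i: 42·(-10) - (-10)·32 = -420 - (-320) = -100
j: (-10)·10 - (-17)·(-10) = -100 - 170 = -270
k: (-17)·32 - 42·10 = -544 - 420 = -964
AB × AC = (-100, -270, -964)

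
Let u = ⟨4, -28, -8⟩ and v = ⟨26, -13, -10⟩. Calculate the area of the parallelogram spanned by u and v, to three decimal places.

718.454

i: (-28)·(-10) - (-8)·(-13) = 280 - 104 = 176
j: (-8)·26 - 4·(-10) = -208 - (-40) = -168
k: 4·(-13) - (-28)·26 = -52 - (-728) = 676
u × v = (176, -168, 676)
|u × v| = √(176² + (-168)² + 676²) = √516176 ≈ 718.4539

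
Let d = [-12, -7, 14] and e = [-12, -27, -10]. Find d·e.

d · e = (-12)·(-12) + (-7)·(-27) + 14·(-10) = 144 + 189 - 140 = 193

193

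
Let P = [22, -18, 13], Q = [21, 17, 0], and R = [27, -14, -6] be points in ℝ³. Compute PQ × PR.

(-613, -84, -179)

PQ = (-1, 35, -13)
PR = (5, 4, -19)
i: 35·(-19) - (-13)·4 = -665 - (-52) = -613
j: (-13)·5 - (-1)·(-19) = -65 - 19 = -84
k: (-1)·4 - 35·5 = -4 - 175 = -179
PQ × PR = (-613, -84, -179)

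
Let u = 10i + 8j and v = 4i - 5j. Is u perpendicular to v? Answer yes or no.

yes

u · v = 10·4 + 8·(-5) = 40 - 40 = 0
Zero, so the vectors are orthogonal.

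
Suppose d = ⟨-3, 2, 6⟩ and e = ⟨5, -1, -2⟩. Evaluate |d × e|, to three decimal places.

i: 2·(-2) - 6·(-1) = -4 - (-6) = 2
j: 6·5 - (-3)·(-2) = 30 - 6 = 24
k: (-3)·(-1) - 2·5 = 3 - 10 = -7
d × e = (2, 24, -7)
|d × e| = √(2² + 24² + (-7)²) = √629 ≈ 25.0799

25.080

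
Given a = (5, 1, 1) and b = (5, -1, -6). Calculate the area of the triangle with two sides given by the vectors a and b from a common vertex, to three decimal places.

i: 1·(-6) - 1·(-1) = -6 - (-1) = -5
j: 1·5 - 5·(-6) = 5 - (-30) = 35
k: 5·(-1) - 1·5 = -5 - 5 = -10
a × b = (-5, 35, -10)
|a × b| = √((-5)² + 35² + (-10)²) = √1350 ≈ 36.7423
area = ½ · 36.7423 ≈ 18.371

18.371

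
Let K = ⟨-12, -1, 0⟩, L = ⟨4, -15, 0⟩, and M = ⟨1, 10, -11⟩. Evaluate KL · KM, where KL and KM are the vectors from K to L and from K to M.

KL = L − K = (16, -14, 0)
KM = M − K = (13, 11, -11)
KL · KM = 16·13 + (-14)·11 + 0·(-11) = 208 - 154 + 0 = 54

54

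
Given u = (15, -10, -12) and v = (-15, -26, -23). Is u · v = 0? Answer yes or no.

u · v = 15·(-15) + (-10)·(-26) + (-12)·(-23) = -225 + 260 + 276 = 311
Nonzero, so the vectors are not orthogonal.

no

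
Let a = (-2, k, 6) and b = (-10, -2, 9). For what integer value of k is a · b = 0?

37

a · b = (-2)·(-10) + k·(-2) + 6·9 = 74 - 2k
Set equal to 0: -2k = -74, so k = 37.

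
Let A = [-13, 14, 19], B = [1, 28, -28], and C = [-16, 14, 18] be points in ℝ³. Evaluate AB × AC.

AB = (14, 14, -47)
AC = (-3, 0, -1)
i: 14·(-1) - (-47)·0 = -14 - 0 = -14
j: (-47)·(-3) - 14·(-1) = 141 - (-14) = 155
k: 14·0 - 14·(-3) = 0 - (-42) = 42
AB × AC = (-14, 155, 42)

(-14, 155, 42)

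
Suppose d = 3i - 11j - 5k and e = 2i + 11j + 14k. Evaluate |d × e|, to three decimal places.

124.619

i: (-11)·14 - (-5)·11 = -154 - (-55) = -99
j: (-5)·2 - 3·14 = -10 - 42 = -52
k: 3·11 - (-11)·2 = 33 - (-22) = 55
d × e = (-99, -52, 55)
|d × e| = √((-99)² + (-52)² + 55²) = √15530 ≈ 124.6194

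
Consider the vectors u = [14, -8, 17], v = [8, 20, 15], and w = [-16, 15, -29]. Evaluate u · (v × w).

-3726

v × w:
i: 20·(-29) - 15·15 = -580 - 225 = -805
j: 15·(-16) - 8·(-29) = -240 - (-232) = -8
k: 8·15 - 20·(-16) = 120 - (-320) = 440
v × w = (-805, -8, 440)
u · (v × w) = 14·(-805) + (-8)·(-8) + 17·440 = -11270 + 64 + 7480 = -3726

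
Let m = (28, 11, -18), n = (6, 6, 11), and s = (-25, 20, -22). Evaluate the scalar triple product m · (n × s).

n × s:
i: 6·(-22) - 11·20 = -132 - 220 = -352
j: 11·(-25) - 6·(-22) = -275 - (-132) = -143
k: 6·20 - 6·(-25) = 120 - (-150) = 270
n × s = (-352, -143, 270)
m · (n × s) = 28·(-352) + 11·(-143) + (-18)·270 = -9856 - 1573 - 4860 = -16289

-16289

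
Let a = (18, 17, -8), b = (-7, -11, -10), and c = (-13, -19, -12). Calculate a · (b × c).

b × c:
i: (-11)·(-12) - (-10)·(-19) = 132 - 190 = -58
j: (-10)·(-13) - (-7)·(-12) = 130 - 84 = 46
k: (-7)·(-19) - (-11)·(-13) = 133 - 143 = -10
b × c = (-58, 46, -10)
a · (b × c) = 18·(-58) + 17·46 + (-8)·(-10) = -1044 + 782 + 80 = -182

-182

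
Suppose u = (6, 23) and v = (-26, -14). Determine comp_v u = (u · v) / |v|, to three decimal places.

u · v = 6·(-26) + 23·(-14) = -156 - 322 = -478
|v| = √(676 + 196) = √872 ≈ 29.5296
comp_v u = -478 / √872 ≈ -16.187

-16.187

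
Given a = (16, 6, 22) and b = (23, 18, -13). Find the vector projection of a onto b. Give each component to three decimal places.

a · b = 16·23 + 6·18 + 22·(-13) = 368 + 108 - 286 = 190
|b|² = 529 + 324 + 169 = 1022
proj_b a = (190/1022) · (23, 18, -13) ≈ (4.276, 3.346, -2.417)

(4.276, 3.346, -2.417)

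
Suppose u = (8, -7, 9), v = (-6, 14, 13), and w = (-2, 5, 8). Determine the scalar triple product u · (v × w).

204

v × w:
i: 14·8 - 13·5 = 112 - 65 = 47
j: 13·(-2) - (-6)·8 = -26 - (-48) = 22
k: (-6)·5 - 14·(-2) = -30 - (-28) = -2
v × w = (47, 22, -2)
u · (v × w) = 8·47 + (-7)·22 + 9·(-2) = 376 - 154 - 18 = 204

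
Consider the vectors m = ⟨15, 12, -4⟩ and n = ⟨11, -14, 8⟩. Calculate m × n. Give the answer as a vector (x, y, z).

i: 12·8 - (-4)·(-14) = 96 - 56 = 40
j: (-4)·11 - 15·8 = -44 - 120 = -164
k: 15·(-14) - 12·11 = -210 - 132 = -342
m × n = (40, -164, -342)

(40, -164, -342)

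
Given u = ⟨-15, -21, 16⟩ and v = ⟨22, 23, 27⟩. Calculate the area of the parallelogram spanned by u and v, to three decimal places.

i: (-21)·27 - 16·23 = -567 - 368 = -935
j: 16·22 - (-15)·27 = 352 - (-405) = 757
k: (-15)·23 - (-21)·22 = -345 - (-462) = 117
u × v = (-935, 757, 117)
|u × v| = √((-935)² + 757² + 117²) = √1460963 ≈ 1208.7030

1208.703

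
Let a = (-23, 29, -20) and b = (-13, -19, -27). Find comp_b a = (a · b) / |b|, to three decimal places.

8.117

a · b = (-23)·(-13) + 29·(-19) + (-20)·(-27) = 299 - 551 + 540 = 288
|b| = √(169 + 361 + 729) = √1259 ≈ 35.4824
comp_b a = 288 / √1259 ≈ 8.117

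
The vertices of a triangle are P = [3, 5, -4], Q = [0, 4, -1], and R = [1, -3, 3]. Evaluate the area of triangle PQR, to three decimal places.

15.796

PQ = (-3, -1, 3),  PR = (-2, -8, 7)
i: (-1)·7 - 3·(-8) = -7 - (-24) = 17
j: 3·(-2) - (-3)·7 = -6 - (-21) = 15
k: (-3)·(-8) - (-1)·(-2) = 24 - 2 = 22
PQ × PR = (17, 15, 22)
|PQ × PR| = √998 ≈ 31.5911
area = ½ · 31.5911 ≈ 15.796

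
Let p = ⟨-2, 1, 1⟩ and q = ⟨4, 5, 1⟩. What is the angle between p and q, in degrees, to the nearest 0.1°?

97.2

p · q = (-2)·4 + 1·5 + 1·1 = -8 + 5 + 1 = -2
|p|² = 4 + 1 + 1 = 6,  |p| = √6 ≈ 2.449490
|q|² = 16 + 25 + 1 = 42,  |q| = √42 ≈ 6.480741
cos θ = -2 / (2.449490 · 6.480741) ≈ -0.12599
θ = arccos(-0.12599) ≈ 97.2°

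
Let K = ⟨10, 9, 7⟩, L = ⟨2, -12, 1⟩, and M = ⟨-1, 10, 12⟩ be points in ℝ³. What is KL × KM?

(-99, 106, -239)

KL = (-8, -21, -6)
KM = (-11, 1, 5)
i: (-21)·5 - (-6)·1 = -105 - (-6) = -99
j: (-6)·(-11) - (-8)·5 = 66 - (-40) = 106
k: (-8)·1 - (-21)·(-11) = -8 - 231 = -239
KL × KM = (-99, 106, -239)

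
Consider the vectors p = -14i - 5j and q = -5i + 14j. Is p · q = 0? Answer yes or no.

p · q = (-14)·(-5) + (-5)·14 = 70 - 70 = 0
Zero, so the vectors are orthogonal.

yes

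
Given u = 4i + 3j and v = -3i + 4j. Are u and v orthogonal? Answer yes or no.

yes

u · v = 4·(-3) + 3·4 = -12 + 12 = 0
Zero, so the vectors are orthogonal.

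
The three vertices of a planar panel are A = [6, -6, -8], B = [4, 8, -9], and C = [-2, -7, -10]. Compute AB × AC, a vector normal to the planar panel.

(-29, 4, 114)

AB = (-2, 14, -1)
AC = (-8, -1, -2)
i: 14·(-2) - (-1)·(-1) = -28 - 1 = -29
j: (-1)·(-8) - (-2)·(-2) = 8 - 4 = 4
k: (-2)·(-1) - 14·(-8) = 2 - (-112) = 114
AB × AC = (-29, 4, 114)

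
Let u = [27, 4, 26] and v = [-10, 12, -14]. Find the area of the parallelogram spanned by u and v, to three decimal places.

530.890

i: 4·(-14) - 26·12 = -56 - 312 = -368
j: 26·(-10) - 27·(-14) = -260 - (-378) = 118
k: 27·12 - 4·(-10) = 324 - (-40) = 364
u × v = (-368, 118, 364)
|u × v| = √((-368)² + 118² + 364²) = √281844 ≈ 530.8898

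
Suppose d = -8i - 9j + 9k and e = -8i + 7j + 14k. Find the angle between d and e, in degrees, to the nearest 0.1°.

61.3

d · e = (-8)·(-8) + (-9)·7 + 9·14 = 64 - 63 + 126 = 127
|d|² = 64 + 81 + 81 = 226,  |d| = √226 ≈ 15.033296
|e|² = 64 + 49 + 196 = 309,  |e| = √309 ≈ 17.578396
cos θ = 127 / (15.033296 · 17.578396) ≈ 0.48059
θ = arccos(0.48059) ≈ 61.3°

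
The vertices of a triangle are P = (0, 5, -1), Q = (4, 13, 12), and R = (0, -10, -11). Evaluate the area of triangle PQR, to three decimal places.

67.869

PQ = (4, 8, 13),  PR = (0, -15, -10)
i: 8·(-10) - 13·(-15) = -80 - (-195) = 115
j: 13·0 - 4·(-10) = 0 - (-40) = 40
k: 4·(-15) - 8·0 = -60 - 0 = -60
PQ × PR = (115, 40, -60)
|PQ × PR| = √18425 ≈ 135.7387
area = ½ · 135.7387 ≈ 67.869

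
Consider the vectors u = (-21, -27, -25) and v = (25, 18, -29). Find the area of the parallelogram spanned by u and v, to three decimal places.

1769.535

i: (-27)·(-29) - (-25)·18 = 783 - (-450) = 1233
j: (-25)·25 - (-21)·(-29) = -625 - 609 = -1234
k: (-21)·18 - (-27)·25 = -378 - (-675) = 297
u × v = (1233, -1234, 297)
|u × v| = √(1233² + (-1234)² + 297²) = √3131254 ≈ 1769.5350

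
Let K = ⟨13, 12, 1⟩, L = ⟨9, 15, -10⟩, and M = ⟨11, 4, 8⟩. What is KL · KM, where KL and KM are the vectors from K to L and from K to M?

-93

KL = L − K = (-4, 3, -11)
KM = M − K = (-2, -8, 7)
KL · KM = (-4)·(-2) + 3·(-8) + (-11)·7 = 8 - 24 - 77 = -93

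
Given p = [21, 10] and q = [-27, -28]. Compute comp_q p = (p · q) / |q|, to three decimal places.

-21.775

p · q = 21·(-27) + 10·(-28) = -567 - 280 = -847
|q| = √(729 + 784) = √1513 ≈ 38.8973
comp_q p = -847 / √1513 ≈ -21.775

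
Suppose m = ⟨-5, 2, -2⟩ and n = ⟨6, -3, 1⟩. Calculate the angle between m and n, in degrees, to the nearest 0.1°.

m · n = (-5)·6 + 2·(-3) + (-2)·1 = -30 - 6 - 2 = -38
|m|² = 25 + 4 + 4 = 33,  |m| = √33 ≈ 5.744563
|n|² = 36 + 9 + 1 = 46,  |n| = √46 ≈ 6.782330
cos θ = -38 / (5.744563 · 6.782330) ≈ -0.97532
θ = arccos(-0.97532) ≈ 167.2°

167.2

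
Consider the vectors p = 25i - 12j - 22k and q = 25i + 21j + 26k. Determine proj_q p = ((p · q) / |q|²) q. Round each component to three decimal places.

(-2.856, -2.399, -2.970)

p · q = 25·25 + (-12)·21 + (-22)·26 = 625 - 252 - 572 = -199
|q|² = 625 + 441 + 676 = 1742
proj_q p = (-199/1742) · (25, 21, 26) ≈ (-2.856, -2.399, -2.970)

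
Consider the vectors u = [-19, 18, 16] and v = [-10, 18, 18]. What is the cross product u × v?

i: 18·18 - 16·18 = 324 - 288 = 36
j: 16·(-10) - (-19)·18 = -160 - (-342) = 182
k: (-19)·18 - 18·(-10) = -342 - (-180) = -162
u × v = (36, 182, -162)

(36, 182, -162)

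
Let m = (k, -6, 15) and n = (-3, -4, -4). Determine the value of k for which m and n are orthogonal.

-12

m · n = k·(-3) + (-6)·(-4) + 15·(-4) = -36 - 3k
Set equal to 0: -3k = 36, so k = -12.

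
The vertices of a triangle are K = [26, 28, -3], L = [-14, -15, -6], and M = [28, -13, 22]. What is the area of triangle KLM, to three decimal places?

KL = (-40, -43, -3),  KM = (2, -41, 25)
i: (-43)·25 - (-3)·(-41) = -1075 - 123 = -1198
j: (-3)·2 - (-40)·25 = -6 - (-1000) = 994
k: (-40)·(-41) - (-43)·2 = 1640 - (-86) = 1726
KL × KM = (-1198, 994, 1726)
|KL × KM| = √5402316 ≈ 2324.2883
area = ½ · 2324.2883 ≈ 1162.144

1162.144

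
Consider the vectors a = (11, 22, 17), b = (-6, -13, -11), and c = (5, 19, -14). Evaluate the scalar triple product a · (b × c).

410

b × c:
i: (-13)·(-14) - (-11)·19 = 182 - (-209) = 391
j: (-11)·5 - (-6)·(-14) = -55 - 84 = -139
k: (-6)·19 - (-13)·5 = -114 - (-65) = -49
b × c = (391, -139, -49)
a · (b × c) = 11·391 + 22·(-139) + 17·(-49) = 4301 - 3058 - 833 = 410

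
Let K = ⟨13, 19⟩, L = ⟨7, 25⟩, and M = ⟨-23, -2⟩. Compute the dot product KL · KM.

KL = L − K = (-6, 6)
KM = M − K = (-36, -21)
KL · KM = (-6)·(-36) + 6·(-21) = 216 - 126 = 90

90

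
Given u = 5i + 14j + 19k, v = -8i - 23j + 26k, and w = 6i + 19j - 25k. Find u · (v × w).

-477

v × w:
i: (-23)·(-25) - 26·19 = 575 - 494 = 81
j: 26·6 - (-8)·(-25) = 156 - 200 = -44
k: (-8)·19 - (-23)·6 = -152 - (-138) = -14
v × w = (81, -44, -14)
u · (v × w) = 5·81 + 14·(-44) + 19·(-14) = 405 - 616 - 266 = -477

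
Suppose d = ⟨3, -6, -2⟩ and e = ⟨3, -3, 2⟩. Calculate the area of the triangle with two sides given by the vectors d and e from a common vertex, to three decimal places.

i: (-6)·2 - (-2)·(-3) = -12 - 6 = -18
j: (-2)·3 - 3·2 = -6 - 6 = -12
k: 3·(-3) - (-6)·3 = -9 - (-18) = 9
d × e = (-18, -12, 9)
|d × e| = √((-18)² + (-12)² + 9²) = √549 ≈ 23.4307
area = ½ · 23.4307 ≈ 11.715

11.715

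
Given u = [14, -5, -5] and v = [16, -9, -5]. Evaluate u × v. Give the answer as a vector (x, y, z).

(-20, -10, -46)

i: (-5)·(-5) - (-5)·(-9) = 25 - 45 = -20
j: (-5)·16 - 14·(-5) = -80 - (-70) = -10
k: 14·(-9) - (-5)·16 = -126 - (-80) = -46
u × v = (-20, -10, -46)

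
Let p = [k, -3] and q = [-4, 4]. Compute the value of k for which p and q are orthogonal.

-3

p · q = k·(-4) + (-3)·4 = -12 - 4k
Set equal to 0: -4k = 12, so k = -3.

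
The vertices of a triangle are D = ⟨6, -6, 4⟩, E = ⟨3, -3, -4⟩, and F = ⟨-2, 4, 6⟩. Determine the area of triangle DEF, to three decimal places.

DE = (-3, 3, -8),  DF = (-8, 10, 2)
i: 3·2 - (-8)·10 = 6 - (-80) = 86
j: (-8)·(-8) - (-3)·2 = 64 - (-6) = 70
k: (-3)·10 - 3·(-8) = -30 - (-24) = -6
DE × DF = (86, 70, -6)
|DE × DF| = √12332 ≈ 111.0495
area = ½ · 111.0495 ≈ 55.525

55.525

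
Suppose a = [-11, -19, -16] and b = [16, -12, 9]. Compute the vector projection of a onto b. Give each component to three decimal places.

(-3.060, 2.295, -1.721)

a · b = (-11)·16 + (-19)·(-12) + (-16)·9 = -176 + 228 - 144 = -92
|b|² = 256 + 144 + 81 = 481
proj_b a = (-92/481) · (16, -12, 9) ≈ (-3.060, 2.295, -1.721)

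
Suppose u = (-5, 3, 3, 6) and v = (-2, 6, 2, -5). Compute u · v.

u · v = (-5)·(-2) + 3·6 + 3·2 + 6·(-5) = 10 + 18 + 6 - 30 = 4

4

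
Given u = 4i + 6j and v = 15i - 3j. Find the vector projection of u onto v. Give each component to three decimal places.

(2.692, -0.538)

u · v = 4·15 + 6·(-3) = 60 - 18 = 42
|v|² = 225 + 9 = 234
proj_v u = (42/234) · (15, -3) ≈ (2.692, -0.538)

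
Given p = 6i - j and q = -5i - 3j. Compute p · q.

-27

p · q = 6·(-5) + (-1)·(-3) = -30 + 3 = -27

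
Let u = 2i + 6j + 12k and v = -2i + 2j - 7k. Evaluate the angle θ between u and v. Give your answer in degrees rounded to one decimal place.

u · v = 2·(-2) + 6·2 + 12·(-7) = -4 + 12 - 84 = -76
|u|² = 4 + 36 + 144 = 184,  |u| = √184 ≈ 13.564660
|v|² = 4 + 4 + 49 = 57,  |v| = √57 ≈ 7.549834
cos θ = -76 / (13.564660 · 7.549834) ≈ -0.74211
θ = arccos(-0.74211) ≈ 137.9°

137.9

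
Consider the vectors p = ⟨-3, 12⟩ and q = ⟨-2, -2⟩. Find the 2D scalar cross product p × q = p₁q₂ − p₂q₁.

30

(-3)·(-2) - 12·(-2) = 6 - (-24) = 30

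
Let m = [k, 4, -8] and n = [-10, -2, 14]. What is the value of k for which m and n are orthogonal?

-12

m · n = k·(-10) + 4·(-2) + (-8)·14 = -120 - 10k
Set equal to 0: -10k = 120, so k = -12.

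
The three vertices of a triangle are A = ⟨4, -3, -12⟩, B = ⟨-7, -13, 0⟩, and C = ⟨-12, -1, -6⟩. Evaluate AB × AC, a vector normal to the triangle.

AB = (-11, -10, 12)
AC = (-16, 2, 6)
i: (-10)·6 - 12·2 = -60 - 24 = -84
j: 12·(-16) - (-11)·6 = -192 - (-66) = -126
k: (-11)·2 - (-10)·(-16) = -22 - 160 = -182
AB × AC = (-84, -126, -182)

(-84, -126, -182)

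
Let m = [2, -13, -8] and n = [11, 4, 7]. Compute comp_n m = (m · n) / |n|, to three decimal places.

-6.306

m · n = 2·11 + (-13)·4 + (-8)·7 = 22 - 52 - 56 = -86
|n| = √(121 + 16 + 49) = √186 ≈ 13.6382
comp_n m = -86 / √186 ≈ -6.306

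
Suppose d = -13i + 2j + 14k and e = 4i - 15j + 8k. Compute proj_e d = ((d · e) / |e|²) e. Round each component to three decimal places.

(0.393, -1.475, 0.787)

d · e = (-13)·4 + 2·(-15) + 14·8 = -52 - 30 + 112 = 30
|e|² = 16 + 225 + 64 = 305
proj_e d = (30/305) · (4, -15, 8) ≈ (0.393, -1.475, 0.787)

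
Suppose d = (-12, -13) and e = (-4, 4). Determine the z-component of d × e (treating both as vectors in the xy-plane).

(-12)·4 - (-13)·(-4) = -48 - 52 = -100

-100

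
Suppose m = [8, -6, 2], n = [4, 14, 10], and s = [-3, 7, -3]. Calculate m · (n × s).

-648

n × s:
i: 14·(-3) - 10·7 = -42 - 70 = -112
j: 10·(-3) - 4·(-3) = -30 - (-12) = -18
k: 4·7 - 14·(-3) = 28 - (-42) = 70
n × s = (-112, -18, 70)
m · (n × s) = 8·(-112) + (-6)·(-18) + 2·70 = -896 + 108 + 140 = -648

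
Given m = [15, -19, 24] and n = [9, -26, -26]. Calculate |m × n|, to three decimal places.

i: (-19)·(-26) - 24·(-26) = 494 - (-624) = 1118
j: 24·9 - 15·(-26) = 216 - (-390) = 606
k: 15·(-26) - (-19)·9 = -390 - (-171) = -219
m × n = (1118, 606, -219)
|m × n| = √(1118² + 606² + (-219)²) = √1665121 ≈ 1290.3957

1290.396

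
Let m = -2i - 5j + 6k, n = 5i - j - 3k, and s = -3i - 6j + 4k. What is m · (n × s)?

-99

n × s:
i: (-1)·4 - (-3)·(-6) = -4 - 18 = -22
j: (-3)·(-3) - 5·4 = 9 - 20 = -11
k: 5·(-6) - (-1)·(-3) = -30 - 3 = -33
n × s = (-22, -11, -33)
m · (n × s) = (-2)·(-22) + (-5)·(-11) + 6·(-33) = 44 + 55 - 198 = -99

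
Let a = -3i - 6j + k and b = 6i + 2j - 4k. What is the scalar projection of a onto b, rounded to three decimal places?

a · b = (-3)·6 + (-6)·2 + 1·(-4) = -18 - 12 - 4 = -34
|b| = √(36 + 4 + 16) = √56 ≈ 7.4833
comp_b a = -34 / √56 ≈ -4.543

-4.543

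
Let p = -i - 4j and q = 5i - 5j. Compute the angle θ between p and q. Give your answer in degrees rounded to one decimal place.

59.0

p · q = (-1)·5 + (-4)·(-5) = -5 + 20 = 15
|p|² = 1 + 16 = 17,  |p| = √17 ≈ 4.123106
|q|² = 25 + 25 = 50,  |q| = √50 ≈ 7.071068
cos θ = 15 / (4.123106 · 7.071068) ≈ 0.51450
θ = arccos(0.51450) ≈ 59.0°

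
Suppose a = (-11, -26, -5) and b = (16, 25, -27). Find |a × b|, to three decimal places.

919.749

i: (-26)·(-27) - (-5)·25 = 702 - (-125) = 827
j: (-5)·16 - (-11)·(-27) = -80 - 297 = -377
k: (-11)·25 - (-26)·16 = -275 - (-416) = 141
a × b = (827, -377, 141)
|a × b| = √(827² + (-377)² + 141²) = √845939 ≈ 919.7494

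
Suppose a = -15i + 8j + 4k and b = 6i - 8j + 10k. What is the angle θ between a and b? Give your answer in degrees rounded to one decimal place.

117.5

a · b = (-15)·6 + 8·(-8) + 4·10 = -90 - 64 + 40 = -114
|a|² = 225 + 64 + 16 = 305,  |a| = √305 ≈ 17.464249
|b|² = 36 + 64 + 100 = 200,  |b| = √200 ≈ 14.142136
cos θ = -114 / (17.464249 · 14.142136) ≈ -0.46157
θ = arccos(-0.46157) ≈ 117.5°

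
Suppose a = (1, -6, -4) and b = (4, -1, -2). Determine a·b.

a · b = 1·4 + (-6)·(-1) + (-4)·(-2) = 4 + 6 + 8 = 18

18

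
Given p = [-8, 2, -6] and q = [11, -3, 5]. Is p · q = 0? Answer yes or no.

no

p · q = (-8)·11 + 2·(-3) + (-6)·5 = -88 - 6 - 30 = -124
Nonzero, so the vectors are not orthogonal.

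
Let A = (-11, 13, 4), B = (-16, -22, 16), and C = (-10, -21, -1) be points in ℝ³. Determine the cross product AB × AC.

(583, -13, 205)

AB = (-5, -35, 12)
AC = (1, -34, -5)
i: (-35)·(-5) - 12·(-34) = 175 - (-408) = 583
j: 12·1 - (-5)·(-5) = 12 - 25 = -13
k: (-5)·(-34) - (-35)·1 = 170 - (-35) = 205
AB × AC = (583, -13, 205)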